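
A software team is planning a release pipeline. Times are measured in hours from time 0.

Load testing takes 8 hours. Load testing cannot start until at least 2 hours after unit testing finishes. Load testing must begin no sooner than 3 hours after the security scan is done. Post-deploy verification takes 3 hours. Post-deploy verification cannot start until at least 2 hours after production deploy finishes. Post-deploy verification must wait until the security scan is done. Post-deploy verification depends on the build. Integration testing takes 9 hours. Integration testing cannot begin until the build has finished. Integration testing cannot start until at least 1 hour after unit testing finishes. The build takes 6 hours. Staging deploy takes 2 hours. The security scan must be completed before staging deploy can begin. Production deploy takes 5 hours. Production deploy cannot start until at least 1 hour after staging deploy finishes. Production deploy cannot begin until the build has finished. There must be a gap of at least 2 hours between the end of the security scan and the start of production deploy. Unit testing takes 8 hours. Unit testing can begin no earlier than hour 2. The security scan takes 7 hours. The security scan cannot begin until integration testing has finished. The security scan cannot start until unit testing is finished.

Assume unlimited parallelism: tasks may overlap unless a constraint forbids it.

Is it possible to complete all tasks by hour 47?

Yes

After its own release at hour 2, unit testing can start at hour 2 and finishes at hour 10.
Nothing blocks the build, so it runs from hour 0 to hour 6.
Integration testing needs all of the build (finishes hour 6); unit testing (finishes hour 10, plus 1-hour gap → hour 11). That puts its earliest start at hour 11; it finishes at 11 + 9 = hour 20.
The security scan needs all of integration testing (finishes hour 20); unit testing (finishes hour 10). That puts its earliest start at hour 20; it finishes at 20 + 7 = hour 27.
Load testing cannot start until unit testing (finishes hour 10, plus 2-hour gap → hour 12); the security scan (finishes hour 27, plus 3-hour gap → hour 30). The controlling bound is hour 30, so load testing finishes at 30 + 8 = hour 38.
Staging deploy cannot begin until the security scan (finishes hour 27). It runs from hour 27 to 27 + 2 = hour 29.
Production deploy cannot start until staging deploy (finishes hour 29, plus 1-hour gap → hour 30); the build (finishes hour 6); the security scan (finishes hour 27, plus 2-hour gap → hour 29). The controlling bound is hour 30, so production deploy finishes at 30 + 5 = hour 35.
Post-deploy verification needs all of production deploy (finishes hour 35, plus 2-hour gap → hour 37); the security scan (finishes hour 27); the build (finishes hour 6). That puts its earliest start at hour 37; it finishes at 37 + 3 = hour 40.
Every task is finished by hour 40, which is no later than the deadline of 47, so the schedule is feasible.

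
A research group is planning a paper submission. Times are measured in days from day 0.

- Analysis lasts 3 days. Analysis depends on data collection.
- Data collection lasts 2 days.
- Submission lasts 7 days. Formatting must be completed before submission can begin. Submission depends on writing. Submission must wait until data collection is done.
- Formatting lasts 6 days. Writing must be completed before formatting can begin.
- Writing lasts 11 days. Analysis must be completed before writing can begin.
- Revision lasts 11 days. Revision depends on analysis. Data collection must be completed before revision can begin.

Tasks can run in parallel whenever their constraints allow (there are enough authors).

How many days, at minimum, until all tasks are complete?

Data collection can start immediately at day 0; it finishes at day 2.
After data collection (finishes day 2), analysis can start at day 2 and finishes at day 5.
Revision needs all of analysis (finishes day 5); data collection (finishes day 2). That puts its earliest start at day 5; it finishes at 5 + 11 = day 16.
Writing waits on analysis (finishes day 5), so it starts at day 5 and finishes at 5 + 11 = day 16.
Formatting waits on writing (finishes day 16), so it starts at day 16 and finishes at 16 + 6 = day 22.
For submission: formatting (finishes day 22); writing (finishes day 16); data collection (finishes day 2). Taking the maximum gives a start of day 22, and it finishes at 22 + 7 = day 29.
All tasks are finished once the last one completes. Finish times: Data collection at 2, Analysis at 5, Writing at 16, Revision at 16, Formatting at 22, Submission at 29. The latest is day 29.

29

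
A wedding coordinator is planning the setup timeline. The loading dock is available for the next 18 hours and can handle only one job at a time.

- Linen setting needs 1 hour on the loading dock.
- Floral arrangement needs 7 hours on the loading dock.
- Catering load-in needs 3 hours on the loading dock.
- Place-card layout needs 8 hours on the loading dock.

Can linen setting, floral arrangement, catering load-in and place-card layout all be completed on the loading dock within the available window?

No

Running back to back, the jobs need 1 + 7 + 3 + 8 = 19 hours on the loading dock.
Since 19 > 18, they cannot all fit.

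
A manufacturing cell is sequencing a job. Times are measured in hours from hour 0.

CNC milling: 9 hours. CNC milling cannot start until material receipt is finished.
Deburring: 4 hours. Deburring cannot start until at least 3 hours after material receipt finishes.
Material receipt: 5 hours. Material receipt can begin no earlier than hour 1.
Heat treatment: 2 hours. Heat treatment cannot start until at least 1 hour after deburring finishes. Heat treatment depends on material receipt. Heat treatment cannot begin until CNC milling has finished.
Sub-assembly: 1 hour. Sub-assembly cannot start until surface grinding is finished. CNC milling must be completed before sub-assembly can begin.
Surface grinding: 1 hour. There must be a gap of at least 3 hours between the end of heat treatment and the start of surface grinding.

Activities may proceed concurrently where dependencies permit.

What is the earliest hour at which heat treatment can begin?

Material receipt waits on its own release at hour 1, so it starts at hour 1 and finishes at 1 + 5 = hour 6.
CNC milling cannot begin until material receipt (finishes hour 6). It runs from hour 6 to 6 + 9 = hour 15.
Deburring cannot begin until material receipt (finishes hour 6, plus 3-hour gap → hour 9). It runs from hour 9 to 9 + 4 = hour 13.
Heat treatment waits on deburring (finishes hour 13, plus 1-hour gap → hour 14); material receipt (finishes hour 6); CNC milling (finishes hour 15). The latest of these is hour 15, which is the earliest heat treatment can start.

15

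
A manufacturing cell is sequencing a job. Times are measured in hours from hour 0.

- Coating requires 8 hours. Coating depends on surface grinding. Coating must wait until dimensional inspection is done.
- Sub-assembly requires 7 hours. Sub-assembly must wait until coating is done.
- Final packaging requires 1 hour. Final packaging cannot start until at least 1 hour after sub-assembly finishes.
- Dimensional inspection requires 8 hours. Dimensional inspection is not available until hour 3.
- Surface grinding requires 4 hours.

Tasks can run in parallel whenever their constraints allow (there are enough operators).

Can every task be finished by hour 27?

After its own release at hour 3, dimensional inspection can start at hour 3 and finishes at hour 11.
Surface grinding can start immediately at hour 0; it finishes at hour 4.
For coating: surface grinding (finishes hour 4); dimensional inspection (finishes hour 11). Taking the maximum gives a start of hour 11, and it finishes at 11 + 8 = hour 19.
Sub-assembly cannot begin until coating (finishes hour 19). It runs from hour 19 to 19 + 7 = hour 26.
Final packaging waits on sub-assembly (finishes hour 26, plus 1-hour gap → hour 27), so it starts at hour 27 and finishes at 27 + 1 = hour 28.
The earliest everything can be done is hour 28, which is after the deadline of 27, so it is not possible.

No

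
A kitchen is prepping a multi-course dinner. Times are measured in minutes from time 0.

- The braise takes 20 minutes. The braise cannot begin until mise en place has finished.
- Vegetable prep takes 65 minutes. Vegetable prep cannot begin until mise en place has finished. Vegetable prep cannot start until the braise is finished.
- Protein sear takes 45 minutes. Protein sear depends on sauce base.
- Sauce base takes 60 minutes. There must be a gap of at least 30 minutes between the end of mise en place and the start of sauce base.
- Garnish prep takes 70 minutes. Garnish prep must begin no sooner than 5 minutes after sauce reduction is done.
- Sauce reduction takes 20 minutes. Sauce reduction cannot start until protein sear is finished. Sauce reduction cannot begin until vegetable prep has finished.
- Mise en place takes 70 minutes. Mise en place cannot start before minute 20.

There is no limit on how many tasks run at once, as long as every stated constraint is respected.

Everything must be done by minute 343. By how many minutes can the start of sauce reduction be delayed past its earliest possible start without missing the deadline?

Mise en place waits on its own release at minute 20, so it starts at minute 20 and finishes at 20 + 70 = minute 90.
The braise waits on mise en place (finishes minute 90), so it starts at minute 90 and finishes at 90 + 20 = minute 110.
Vegetable prep cannot start until mise en place (finishes minute 90); the braise (finishes minute 110). The controlling bound is minute 110, so vegetable prep finishes at 110 + 65 = minute 175.
Sauce base cannot begin until mise en place (finishes minute 90, plus 30-minute gap → minute 120). It runs from minute 120 to 120 + 60 = minute 180.
Protein sear cannot begin until sauce base (finishes minute 180). It runs from minute 180 to 180 + 45 = minute 225.
Sauce reduction cannot start until protein sear (finishes minute 225); vegetable prep (finishes minute 175). The controlling bound is minute 225, so sauce reduction finishes at 225 + 20 = minute 245.

Working backward from the deadline:
Nothing follows garnish prep; the deadline of minute 343 is its only limit. It must start by 343 − 70 = minute 273.
Sauce reduction has to be done before garnish prep (must start by minute 273, minus 5-minute gap → minute 268). That means finishing by minute 268, i.e. starting by 268 − 20 = minute 248.
So sauce reduction can start as early as minute 225 and as late as minute 248, giving 248 − 225 = 23 minutes of slack.

23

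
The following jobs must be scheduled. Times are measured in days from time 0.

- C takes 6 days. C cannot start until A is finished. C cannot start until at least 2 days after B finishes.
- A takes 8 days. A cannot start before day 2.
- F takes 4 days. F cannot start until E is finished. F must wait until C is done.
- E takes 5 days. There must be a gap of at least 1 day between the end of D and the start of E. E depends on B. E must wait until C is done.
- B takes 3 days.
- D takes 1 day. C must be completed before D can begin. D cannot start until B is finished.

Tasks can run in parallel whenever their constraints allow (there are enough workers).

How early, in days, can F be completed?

27

B can start immediately at day 0; it finishes at day 3.
A cannot begin until its own release at day 2. It runs from day 2 to 2 + 8 = day 10.
For C: A (finishes day 10); B (finishes day 3, plus 2-day gap → day 5). Taking the maximum gives a start of day 10, and it finishes at 10 + 6 = day 16.
For D: C (finishes day 16); B (finishes day 3). Taking the maximum gives a start of day 16, and it finishes at 16 + 1 = day 17.
E has to wait for D (finishes day 17, plus 1-day gap → day 18); B (finishes day 3); C (finishes day 16). The latest of these is day 18, so E runs day 18 to 18 + 5 = day 23.
F has to wait for E (finishes day 23); C (finishes day 16). The latest of these is day 23, so F runs day 23 to 23 + 4 = day 27.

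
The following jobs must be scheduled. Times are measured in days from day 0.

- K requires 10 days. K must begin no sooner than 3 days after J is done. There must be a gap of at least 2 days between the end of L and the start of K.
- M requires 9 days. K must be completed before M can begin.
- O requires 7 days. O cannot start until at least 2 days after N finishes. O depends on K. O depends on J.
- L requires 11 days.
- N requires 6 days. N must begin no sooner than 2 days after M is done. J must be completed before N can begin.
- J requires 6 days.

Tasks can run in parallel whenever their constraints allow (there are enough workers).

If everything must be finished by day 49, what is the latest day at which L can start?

0

O has no dependents, so it just needs to finish by day 49. Starting by 49 − 7 = day 42 achieves that.
Since O (must start by day 42, minus 2-day gap → day 40) depends on it, N must finish by day 40. Backing off its 6-day duration gives a latest start of day 34.
M must finish before N (must start by day 34, minus 2-day gap → day 32). With a 9-day duration, M must start by 32 − 9 = day 23.
For K: M (must start by day 23); O (must start by day 42). The most restrictive is day 23; with a 10-day duration, K must start by day 13.
L feeds into K (must start by day 13, minus 2-day gap → day 11); so L must finish by day 11 and therefore start by day 0.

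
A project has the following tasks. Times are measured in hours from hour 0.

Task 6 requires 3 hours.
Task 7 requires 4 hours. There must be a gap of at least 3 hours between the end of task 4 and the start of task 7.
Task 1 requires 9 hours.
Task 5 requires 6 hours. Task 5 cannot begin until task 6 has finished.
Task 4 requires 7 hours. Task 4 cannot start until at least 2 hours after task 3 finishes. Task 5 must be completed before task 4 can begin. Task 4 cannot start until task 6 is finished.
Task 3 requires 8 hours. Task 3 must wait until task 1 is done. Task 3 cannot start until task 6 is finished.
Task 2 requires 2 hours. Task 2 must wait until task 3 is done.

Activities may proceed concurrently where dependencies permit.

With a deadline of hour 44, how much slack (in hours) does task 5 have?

Nothing blocks task 6, so it runs from hour 0 to hour 3.
After task 6 (finishes hour 3), task 5 can start at hour 3 and finishes at hour 9.

Working backward from the deadline:
Nothing follows task 7; the deadline of hour 44 is its only limit. It must start by 44 − 4 = hour 40.
Task 4 has to be done before task 7 (must start by hour 40, minus 3-hour gap → hour 37). That means finishing by hour 37, i.e. starting by 37 − 7 = hour 30.
Task 5 must finish before task 4 (must start by hour 30). With a 6-hour duration, task 5 must start by 30 − 6 = hour 24.
So task 5 can start as early as hour 3 and as late as hour 24, giving 24 − 3 = 21 hours of slack.

21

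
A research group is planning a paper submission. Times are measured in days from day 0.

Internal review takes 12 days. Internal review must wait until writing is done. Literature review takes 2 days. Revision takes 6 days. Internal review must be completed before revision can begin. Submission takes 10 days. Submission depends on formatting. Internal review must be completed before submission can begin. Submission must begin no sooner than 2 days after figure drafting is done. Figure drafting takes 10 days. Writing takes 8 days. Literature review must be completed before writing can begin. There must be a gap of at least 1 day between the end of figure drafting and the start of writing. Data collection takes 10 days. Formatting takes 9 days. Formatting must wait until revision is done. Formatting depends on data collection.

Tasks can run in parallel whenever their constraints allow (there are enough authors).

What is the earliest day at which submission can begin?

46

Figure drafting has no prerequisites, so it starts at day 0 and finishes at day 10.
Data collection can start immediately at day 0; it finishes at day 10.
Nothing blocks literature review, so it runs from day 0 to day 2.
Writing cannot start until literature review (finishes day 2); figure drafting (finishes day 10, plus 1-day gap → day 11). The controlling bound is day 11, so writing finishes at 11 + 8 = day 19.
After writing (finishes day 19), internal review can start at day 19 and finishes at day 31.
Revision waits on internal review (finishes day 31), so it starts at day 31 and finishes at 31 + 6 = day 37.
For formatting: revision (finishes day 37); data collection (finishes day 10). Taking the maximum gives a start of day 37, and it finishes at 37 + 9 = day 46.
Submission waits on formatting (finishes day 46); internal review (finishes day 31); figure drafting (finishes day 10, plus 2-day gap → day 12). The latest of these is day 46, which is the earliest submission can start.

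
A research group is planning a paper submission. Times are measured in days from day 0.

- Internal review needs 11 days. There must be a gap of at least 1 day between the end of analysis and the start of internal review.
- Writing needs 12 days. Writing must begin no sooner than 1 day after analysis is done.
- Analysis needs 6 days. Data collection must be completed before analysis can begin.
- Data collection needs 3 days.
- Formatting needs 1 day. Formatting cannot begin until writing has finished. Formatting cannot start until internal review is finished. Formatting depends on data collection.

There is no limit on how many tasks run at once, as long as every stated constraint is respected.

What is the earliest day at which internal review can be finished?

21

Data collection has no prerequisites, so it starts at day 0 and finishes at day 3.
Analysis waits on data collection (finishes day 3), so it starts at day 3 and finishes at 3 + 6 = day 9.
Internal review waits on analysis (finishes day 9, plus 1-day gap → day 10), so it starts at day 10 and finishes at 10 + 11 = day 21.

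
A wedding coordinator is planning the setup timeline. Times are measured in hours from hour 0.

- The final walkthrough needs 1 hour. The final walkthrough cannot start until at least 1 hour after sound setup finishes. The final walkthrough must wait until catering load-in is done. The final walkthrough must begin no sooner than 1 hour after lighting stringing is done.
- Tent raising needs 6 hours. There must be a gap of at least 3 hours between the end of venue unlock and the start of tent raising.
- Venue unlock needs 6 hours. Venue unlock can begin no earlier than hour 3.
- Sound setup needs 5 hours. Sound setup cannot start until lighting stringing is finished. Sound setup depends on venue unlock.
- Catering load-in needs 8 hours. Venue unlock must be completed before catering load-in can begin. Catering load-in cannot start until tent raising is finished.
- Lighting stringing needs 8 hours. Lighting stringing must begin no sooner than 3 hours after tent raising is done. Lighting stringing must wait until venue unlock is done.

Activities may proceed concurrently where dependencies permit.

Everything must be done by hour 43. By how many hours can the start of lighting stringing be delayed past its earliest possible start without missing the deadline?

7

Venue unlock cannot begin until its own release at hour 3. It runs from hour 3 to 3 + 6 = hour 9.
Tent raising waits on venue unlock (finishes hour 9, plus 3-hour gap → hour 12), so it starts at hour 12 and finishes at 12 + 6 = hour 18.
Lighting stringing needs all of tent raising (finishes hour 18, plus 3-hour gap → hour 21); venue unlock (finishes hour 9). That puts its earliest start at hour 21; it finishes at 21 + 8 = hour 29.

Working backward from the deadline:
The final walkthrough has no dependents, so it just needs to finish by hour 43. Starting by 43 − 1 = hour 42 achieves that.
Sound setup has to be done before the final walkthrough (must start by hour 42, minus 1-hour gap → hour 41). That means finishing by hour 41, i.e. starting by 41 − 5 = hour 36.
For lighting stringing: sound setup (must start by hour 36); the final walkthrough (must start by hour 42, minus 1-hour gap → hour 41). The most restrictive is hour 36; with an 8-hour duration, lighting stringing must start by hour 28.
So lighting stringing can start as early as hour 21 and as late as hour 28, giving 28 − 21 = 7 hours of slack.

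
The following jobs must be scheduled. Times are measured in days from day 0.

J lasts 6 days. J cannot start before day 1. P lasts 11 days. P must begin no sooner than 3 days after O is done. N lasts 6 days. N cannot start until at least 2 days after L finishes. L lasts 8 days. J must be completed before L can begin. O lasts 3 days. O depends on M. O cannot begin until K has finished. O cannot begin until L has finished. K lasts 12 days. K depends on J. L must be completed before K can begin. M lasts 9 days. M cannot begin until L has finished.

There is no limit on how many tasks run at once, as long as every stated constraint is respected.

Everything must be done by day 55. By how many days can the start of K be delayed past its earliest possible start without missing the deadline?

11

J waits on its own release at day 1, so it starts at day 1 and finishes at 1 + 6 = day 7.
After J (finishes day 7), L can start at day 7 and finishes at day 15.
K has to wait for J (finishes day 7); L (finishes day 15). The latest of these is day 15, so K runs day 15 to 15 + 12 = day 27.

Working backward from the deadline:
P must finish by day 55; it takes 11 days, so it must start by 55 − 11 = day 44.
O must finish before P (must start by day 44, minus 3-day gap → day 41). With a 3-day duration, O must start by 41 − 3 = day 38.
K feeds into O (must start by day 38); so K must finish by day 38 and therefore start by day 26.
So K can start as early as day 15 and as late as day 26, giving 26 − 15 = 11 days of slack.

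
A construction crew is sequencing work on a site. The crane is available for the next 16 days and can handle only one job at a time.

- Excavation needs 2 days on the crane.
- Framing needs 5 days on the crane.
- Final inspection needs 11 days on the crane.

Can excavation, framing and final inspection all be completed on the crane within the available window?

No

Running back to back, the jobs need 2 + 5 + 11 = 18 days on the crane.
Since 18 > 16, they cannot all fit.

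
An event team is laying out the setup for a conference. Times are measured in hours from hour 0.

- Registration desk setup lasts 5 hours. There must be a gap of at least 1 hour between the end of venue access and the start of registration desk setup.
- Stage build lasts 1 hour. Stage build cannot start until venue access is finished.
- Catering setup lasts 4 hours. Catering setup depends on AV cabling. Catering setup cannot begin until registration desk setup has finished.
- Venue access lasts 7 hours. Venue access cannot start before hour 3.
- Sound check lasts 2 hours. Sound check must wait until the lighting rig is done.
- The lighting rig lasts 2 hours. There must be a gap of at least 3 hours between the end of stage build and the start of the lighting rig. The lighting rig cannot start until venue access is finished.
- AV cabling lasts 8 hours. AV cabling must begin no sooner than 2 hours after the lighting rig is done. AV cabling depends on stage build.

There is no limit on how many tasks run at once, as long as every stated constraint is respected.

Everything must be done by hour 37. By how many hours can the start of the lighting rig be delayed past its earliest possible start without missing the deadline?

7

After its own release at hour 3, venue access can start at hour 3 and finishes at hour 10.
Stage build cannot begin until venue access (finishes hour 10). It runs from hour 10 to 10 + 1 = hour 11.
The lighting rig needs all of stage build (finishes hour 11, plus 3-hour gap → hour 14); venue access (finishes hour 10). That puts its earliest start at hour 14; it finishes at 14 + 2 = hour 16.

Working backward from the deadline:
Catering setup must finish by hour 37; it takes 4 hours, so it must start by 37 − 4 = hour 33.
AV cabling must finish before catering setup (must start by hour 33). With an 8-hour duration, AV cabling must start by 33 − 8 = hour 25.
To finish by hour 37, sound check (duration 2) must start no later than hour 35.
The lighting rig feeds AV cabling (must start by hour 25, minus 2-hour gap → hour 23); sound check (must start by hour 35). Taking the minimum, the lighting rig must finish by hour 23 and start by 23 − 2 = hour 21.
So the lighting rig can start as early as hour 14 and as late as hour 21, giving 21 − 14 = 7 hours of slack.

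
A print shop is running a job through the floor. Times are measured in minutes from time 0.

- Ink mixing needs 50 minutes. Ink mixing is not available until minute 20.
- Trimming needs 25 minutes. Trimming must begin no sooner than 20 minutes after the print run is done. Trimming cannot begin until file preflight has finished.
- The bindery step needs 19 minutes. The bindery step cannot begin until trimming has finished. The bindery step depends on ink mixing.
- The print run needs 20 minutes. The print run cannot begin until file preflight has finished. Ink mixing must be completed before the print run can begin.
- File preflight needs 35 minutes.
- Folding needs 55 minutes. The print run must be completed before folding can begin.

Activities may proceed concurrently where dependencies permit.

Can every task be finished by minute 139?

No

After its own release at minute 20, ink mixing can start at minute 20 and finishes at minute 70.
Nothing blocks file preflight, so it runs from minute 0 to minute 35.
The print run needs all of file preflight (finishes minute 35); ink mixing (finishes minute 70). That puts its earliest start at minute 70; it finishes at 70 + 20 = minute 90.
Folding waits on the print run (finishes minute 90), so it starts at minute 90 and finishes at 90 + 55 = minute 145.
Trimming cannot start until the print run (finishes minute 90, plus 20-minute gap → minute 110); file preflight (finishes minute 35). The controlling bound is minute 110, so trimming finishes at 110 + 25 = minute 135.
The bindery step cannot start until trimming (finishes minute 135); ink mixing (finishes minute 70). The controlling bound is minute 135, so the bindery step finishes at 135 + 19 = minute 154.
The earliest everything can be done is minute 154, which is after the deadline of 139, so it is not possible.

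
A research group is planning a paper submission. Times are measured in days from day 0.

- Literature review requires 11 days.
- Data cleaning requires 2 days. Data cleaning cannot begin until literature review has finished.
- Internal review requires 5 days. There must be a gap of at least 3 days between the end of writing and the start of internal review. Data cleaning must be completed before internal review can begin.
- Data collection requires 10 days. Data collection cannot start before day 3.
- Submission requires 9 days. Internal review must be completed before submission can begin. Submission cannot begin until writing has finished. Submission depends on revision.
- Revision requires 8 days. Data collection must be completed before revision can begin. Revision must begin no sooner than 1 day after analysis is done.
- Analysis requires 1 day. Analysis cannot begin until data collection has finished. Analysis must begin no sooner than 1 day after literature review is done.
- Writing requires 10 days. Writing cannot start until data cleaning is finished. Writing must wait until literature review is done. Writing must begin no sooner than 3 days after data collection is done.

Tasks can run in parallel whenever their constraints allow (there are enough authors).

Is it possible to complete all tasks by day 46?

Yes

Data collection waits on its own release at day 3, so it starts at day 3 and finishes at 3 + 10 = day 13.
Literature review can start immediately at day 0; it finishes at day 11.
Analysis needs all of data collection (finishes day 13); literature review (finishes day 11, plus 1-day gap → day 12). That puts its earliest start at day 13; it finishes at 13 + 1 = day 14.
Revision cannot start until data collection (finishes day 13); analysis (finishes day 14, plus 1-day gap → day 15). The controlling bound is day 15, so revision finishes at 15 + 8 = day 23.
After literature review (finishes day 11), data cleaning can start at day 11 and finishes at day 13.
Writing needs all of data cleaning (finishes day 13); literature review (finishes day 11); data collection (finishes day 13, plus 3-day gap → day 16). That puts its earliest start at day 16; it finishes at 16 + 10 = day 26.
For internal review: writing (finishes day 26, plus 3-day gap → day 29); data cleaning (finishes day 13). Taking the maximum gives a start of day 29, and it finishes at 29 + 5 = day 34.
Submission has to wait for internal review (finishes day 34); writing (finishes day 26); revision (finishes day 23). The latest of these is day 34, so submission runs day 34 to 34 + 9 = day 43.
Every task is finished by day 43, which is no later than the deadline of 46, so the schedule is feasible.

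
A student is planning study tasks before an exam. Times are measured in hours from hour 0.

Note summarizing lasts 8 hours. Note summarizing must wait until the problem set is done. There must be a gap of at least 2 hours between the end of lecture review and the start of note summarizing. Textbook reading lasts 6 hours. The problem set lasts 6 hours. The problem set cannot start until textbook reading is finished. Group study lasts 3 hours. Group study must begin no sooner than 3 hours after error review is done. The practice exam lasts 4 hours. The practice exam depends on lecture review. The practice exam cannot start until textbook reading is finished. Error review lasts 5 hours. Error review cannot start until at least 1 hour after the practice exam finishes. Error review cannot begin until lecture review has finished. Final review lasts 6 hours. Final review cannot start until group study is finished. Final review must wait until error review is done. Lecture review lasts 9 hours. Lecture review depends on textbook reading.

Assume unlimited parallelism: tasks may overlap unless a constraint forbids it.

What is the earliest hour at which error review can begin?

Textbook reading has no prerequisites, so it starts at hour 0 and finishes at hour 6.
Lecture review waits on textbook reading (finishes hour 6), so it starts at hour 6 and finishes at 6 + 9 = hour 15.
For the practice exam: lecture review (finishes hour 15); textbook reading (finishes hour 6). Taking the maximum gives a start of hour 15, and it finishes at 15 + 4 = hour 19.
Error review waits on the practice exam (finishes hour 19, plus 1-hour gap → hour 20); lecture review (finishes hour 15). The latest of these is hour 20, which is the earliest error review can start.

20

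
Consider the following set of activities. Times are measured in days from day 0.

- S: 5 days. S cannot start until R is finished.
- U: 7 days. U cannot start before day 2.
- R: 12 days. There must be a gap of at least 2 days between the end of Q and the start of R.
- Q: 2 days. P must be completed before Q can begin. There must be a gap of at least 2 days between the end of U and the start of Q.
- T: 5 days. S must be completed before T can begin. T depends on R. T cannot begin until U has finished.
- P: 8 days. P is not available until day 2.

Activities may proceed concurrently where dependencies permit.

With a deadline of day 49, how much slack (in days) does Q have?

12

U waits on its own release at day 2, so it starts at day 2 and finishes at 2 + 7 = day 9.
After its own release at day 2, P can start at day 2 and finishes at day 10.
Q needs all of P (finishes day 10); U (finishes day 9, plus 2-day gap → day 11). That puts its earliest start at day 11; it finishes at 11 + 2 = day 13.

Working backward from the deadline:
Nothing follows T; the deadline of day 49 is its only limit. It must start by 49 − 5 = day 44.
Since T (must start by day 44) depends on it, S must finish by day 44. Backing off its 5-day duration gives a latest start of day 39.
For R: S (must start by day 39); T (must start by day 44). The most restrictive is day 39; with a 12-day duration, R must start by day 27.
Since R (must start by day 27, minus 2-day gap → day 25) depends on it, Q must finish by day 25. Backing off its 2-day duration gives a latest start of day 23.
So Q can start as early as day 11 and as late as day 23, giving 23 − 11 = 12 days of slack.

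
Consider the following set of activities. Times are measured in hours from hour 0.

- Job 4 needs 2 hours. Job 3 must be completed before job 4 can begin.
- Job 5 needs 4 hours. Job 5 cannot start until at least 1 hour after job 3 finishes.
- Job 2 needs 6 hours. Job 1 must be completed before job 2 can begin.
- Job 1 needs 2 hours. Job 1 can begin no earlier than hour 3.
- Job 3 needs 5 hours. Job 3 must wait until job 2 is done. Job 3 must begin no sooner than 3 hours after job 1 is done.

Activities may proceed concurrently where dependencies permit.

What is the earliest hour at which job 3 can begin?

Job 1 waits on its own release at hour 3, so it starts at hour 3 and finishes at 3 + 2 = hour 5.
Job 2 waits on job 1 (finishes hour 5), so it starts at hour 5 and finishes at 5 + 6 = hour 11.
Job 3 waits on job 2 (finishes hour 11); job 1 (finishes hour 5, plus 3-hour gap → hour 8). The latest of these is hour 11, which is the earliest job 3 can start.

11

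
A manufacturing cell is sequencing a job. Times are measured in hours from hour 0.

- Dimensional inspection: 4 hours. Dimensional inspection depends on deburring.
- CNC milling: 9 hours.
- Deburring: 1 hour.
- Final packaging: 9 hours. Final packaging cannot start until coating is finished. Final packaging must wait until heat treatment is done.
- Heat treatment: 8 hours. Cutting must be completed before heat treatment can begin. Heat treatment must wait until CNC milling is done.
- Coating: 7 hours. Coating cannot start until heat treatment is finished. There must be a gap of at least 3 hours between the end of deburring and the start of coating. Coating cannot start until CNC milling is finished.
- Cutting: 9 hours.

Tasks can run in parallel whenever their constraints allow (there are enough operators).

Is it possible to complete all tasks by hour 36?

CNC milling has no prerequisites, so it starts at hour 0 and finishes at hour 9.
Deburring has no prerequisites, so it starts at hour 0 and finishes at hour 1.
After deburring (finishes hour 1), dimensional inspection can start at hour 1 and finishes at hour 5.
Cutting has no prerequisites, so it starts at hour 0 and finishes at hour 9.
For heat treatment: cutting (finishes hour 9); CNC milling (finishes hour 9). Taking the maximum gives a start of hour 9, and it finishes at 9 + 8 = hour 17.
Coating needs all of heat treatment (finishes hour 17); deburring (finishes hour 1, plus 3-hour gap → hour 4); CNC milling (finishes hour 9). That puts its earliest start at hour 17; it finishes at 17 + 7 = hour 24.
Final packaging cannot start until coating (finishes hour 24); heat treatment (finishes hour 17). The controlling bound is hour 24, so final packaging finishes at 24 + 9 = hour 33.
Every task is finished by hour 33, which is no later than the deadline of 36, so the schedule is feasible.

Yes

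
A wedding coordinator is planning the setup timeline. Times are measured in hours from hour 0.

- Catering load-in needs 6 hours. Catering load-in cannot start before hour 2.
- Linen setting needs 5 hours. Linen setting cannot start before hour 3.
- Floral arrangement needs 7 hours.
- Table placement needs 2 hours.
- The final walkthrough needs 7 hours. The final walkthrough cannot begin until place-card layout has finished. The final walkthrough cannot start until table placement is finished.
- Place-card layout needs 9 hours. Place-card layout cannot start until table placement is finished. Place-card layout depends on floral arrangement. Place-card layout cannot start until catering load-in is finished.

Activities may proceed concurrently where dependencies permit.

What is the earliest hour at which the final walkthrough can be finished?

Catering load-in waits on its own release at hour 2, so it starts at hour 2 and finishes at 2 + 6 = hour 8.
Floral arrangement has no prerequisites, so it starts at hour 0 and finishes at hour 7.
Table placement can start immediately at hour 0; it finishes at hour 2.
Place-card layout has to wait for table placement (finishes hour 2); floral arrangement (finishes hour 7); catering load-in (finishes hour 8). The latest of these is hour 8, so place-card layout runs hour 8 to 8 + 9 = hour 17.
The final walkthrough cannot start until place-card layout (finishes hour 17); table placement (finishes hour 2). The controlling bound is hour 17, so the final walkthrough finishes at 17 + 7 = hour 24.

24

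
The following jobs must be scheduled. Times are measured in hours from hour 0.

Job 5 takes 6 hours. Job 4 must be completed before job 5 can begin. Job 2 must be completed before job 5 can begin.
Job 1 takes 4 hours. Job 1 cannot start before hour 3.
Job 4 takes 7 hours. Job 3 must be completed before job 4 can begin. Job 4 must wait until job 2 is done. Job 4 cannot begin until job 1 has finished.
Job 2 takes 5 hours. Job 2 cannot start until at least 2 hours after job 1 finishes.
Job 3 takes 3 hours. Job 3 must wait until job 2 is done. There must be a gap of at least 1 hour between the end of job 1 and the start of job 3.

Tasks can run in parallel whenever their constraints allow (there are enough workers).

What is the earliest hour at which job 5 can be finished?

30

Job 1 waits on its own release at hour 3, so it starts at hour 3 and finishes at 3 + 4 = hour 7.
Job 2 waits on job 1 (finishes hour 7, plus 2-hour gap → hour 9), so it starts at hour 9 and finishes at 9 + 5 = hour 14.
Job 3 has to wait for job 2 (finishes hour 14); job 1 (finishes hour 7, plus 1-hour gap → hour 8). The latest of these is hour 14, so job 3 runs hour 14 to 14 + 3 = hour 17.
Job 4 has to wait for job 3 (finishes hour 17); job 2 (finishes hour 14); job 1 (finishes hour 7). The latest of these is hour 17, so job 4 runs hour 17 to 17 + 7 = hour 24.
Job 5 has to wait for job 4 (finishes hour 24); job 2 (finishes hour 14). The latest of these is hour 24, so job 5 runs hour 24 to 24 + 6 = hour 30.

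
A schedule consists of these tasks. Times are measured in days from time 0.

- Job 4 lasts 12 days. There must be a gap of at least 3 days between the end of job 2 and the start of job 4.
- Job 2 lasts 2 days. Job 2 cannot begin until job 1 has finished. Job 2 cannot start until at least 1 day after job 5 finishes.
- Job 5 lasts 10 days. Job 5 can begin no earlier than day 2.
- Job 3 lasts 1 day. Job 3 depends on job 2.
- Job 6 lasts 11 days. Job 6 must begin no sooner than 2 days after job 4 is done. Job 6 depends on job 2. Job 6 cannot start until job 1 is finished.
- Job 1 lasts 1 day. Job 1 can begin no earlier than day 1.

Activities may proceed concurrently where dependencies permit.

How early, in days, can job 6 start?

32

Job 5 cannot begin until its own release at day 2. It runs from day 2 to 2 + 10 = day 12.
Job 1 cannot begin until its own release at day 1. It runs from day 1 to 1 + 1 = day 2.
Job 2 has to wait for job 1 (finishes day 2); job 5 (finishes day 12, plus 1-day gap → day 13). The latest of these is day 13, so job 2 runs day 13 to 13 + 2 = day 15.
After job 2 (finishes day 15, plus 3-day gap → day 18), job 4 can start at day 18 and finishes at day 30.
Job 6 waits on job 4 (finishes day 30, plus 2-day gap → day 32); job 2 (finishes day 15); job 1 (finishes day 2). The latest of these is day 32, which is the earliest job 6 can start.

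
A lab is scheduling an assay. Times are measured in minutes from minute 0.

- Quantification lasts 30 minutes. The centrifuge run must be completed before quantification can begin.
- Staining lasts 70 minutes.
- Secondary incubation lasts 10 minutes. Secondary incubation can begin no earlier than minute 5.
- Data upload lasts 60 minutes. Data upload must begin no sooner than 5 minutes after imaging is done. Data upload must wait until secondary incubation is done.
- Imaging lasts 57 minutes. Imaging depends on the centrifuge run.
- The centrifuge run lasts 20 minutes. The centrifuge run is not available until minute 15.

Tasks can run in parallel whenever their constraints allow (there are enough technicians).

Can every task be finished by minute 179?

Yes

Secondary incubation waits on its own release at minute 5, so it starts at minute 5 and finishes at 5 + 10 = minute 15.
Staining can start immediately at minute 0; it finishes at minute 70.
After its own release at minute 15, the centrifuge run can start at minute 15 and finishes at minute 35.
Quantification waits on the centrifuge run (finishes minute 35), so it starts at minute 35 and finishes at 35 + 30 = minute 65.
Imaging waits on the centrifuge run (finishes minute 35), so it starts at minute 35 and finishes at 35 + 57 = minute 92.
Data upload has to wait for imaging (finishes minute 92, plus 5-minute gap → minute 97); secondary incubation (finishes minute 15). The latest of these is minute 97, so data upload runs minute 97 to 97 + 60 = minute 157.
Every task is finished by minute 157, which is no later than the deadline of 179, so the schedule is feasible.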